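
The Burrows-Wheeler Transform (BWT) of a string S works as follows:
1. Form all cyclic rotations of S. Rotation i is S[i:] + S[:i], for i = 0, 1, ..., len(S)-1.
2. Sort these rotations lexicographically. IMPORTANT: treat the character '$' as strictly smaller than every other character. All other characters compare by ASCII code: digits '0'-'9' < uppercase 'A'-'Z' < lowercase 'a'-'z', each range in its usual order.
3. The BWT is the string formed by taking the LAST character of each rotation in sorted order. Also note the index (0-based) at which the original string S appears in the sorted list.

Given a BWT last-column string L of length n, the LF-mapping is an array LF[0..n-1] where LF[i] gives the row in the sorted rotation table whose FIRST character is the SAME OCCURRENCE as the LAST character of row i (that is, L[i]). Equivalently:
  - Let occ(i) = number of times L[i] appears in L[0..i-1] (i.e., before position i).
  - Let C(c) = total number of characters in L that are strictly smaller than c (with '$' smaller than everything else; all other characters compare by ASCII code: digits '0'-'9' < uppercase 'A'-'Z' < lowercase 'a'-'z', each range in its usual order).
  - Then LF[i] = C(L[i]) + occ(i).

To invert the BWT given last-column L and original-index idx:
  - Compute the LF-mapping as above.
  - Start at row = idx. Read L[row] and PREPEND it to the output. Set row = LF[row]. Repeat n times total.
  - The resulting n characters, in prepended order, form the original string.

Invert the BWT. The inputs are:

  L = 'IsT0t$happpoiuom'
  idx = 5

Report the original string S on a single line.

Answer: hippopotamus0TI$

Derivation:
LF mapping: 2 13 3 1 14 0 5 4 10 11 12 8 6 15 9 7
Walk LF starting at row 5, prepending L[row]:
  step 1: row=5, L[5]='$', prepend. Next row=LF[5]=0
  step 2: row=0, L[0]='I', prepend. Next row=LF[0]=2
  step 3: row=2, L[2]='T', prepend. Next row=LF[2]=3
  step 4: row=3, L[3]='0', prepend. Next row=LF[3]=1
  step 5: row=1, L[1]='s', prepend. Next row=LF[1]=13
  step 6: row=13, L[13]='u', prepend. Next row=LF[13]=15
  step 7: row=15, L[15]='m', prepend. Next row=LF[15]=7
  step 8: row=7, L[7]='a', prepend. Next row=LF[7]=4
  step 9: row=4, L[4]='t', prepend. Next row=LF[4]=14
  step 10: row=14, L[14]='o', prepend. Next row=LF[14]=9
  step 11: row=9, L[9]='p', prepend. Next row=LF[9]=11
  step 12: row=11, L[11]='o', prepend. Next row=LF[11]=8
  step 13: row=8, L[8]='p', prepend. Next row=LF[8]=10
  step 14: row=10, L[10]='p', prepend. Next row=LF[10]=12
  step 15: row=12, L[12]='i', prepend. Next row=LF[12]=6
  step 16: row=6, L[6]='h', prepend. Next row=LF[6]=5
Reversed output: hippopotamus0TI$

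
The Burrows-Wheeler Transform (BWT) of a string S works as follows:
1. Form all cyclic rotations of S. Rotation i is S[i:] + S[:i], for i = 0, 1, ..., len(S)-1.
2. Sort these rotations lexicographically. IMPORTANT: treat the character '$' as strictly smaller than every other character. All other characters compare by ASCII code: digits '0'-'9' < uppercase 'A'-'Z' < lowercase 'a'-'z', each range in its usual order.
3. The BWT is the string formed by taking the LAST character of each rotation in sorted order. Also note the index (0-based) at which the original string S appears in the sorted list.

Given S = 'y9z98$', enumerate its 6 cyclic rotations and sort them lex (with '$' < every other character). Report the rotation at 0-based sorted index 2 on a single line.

Answer: 98$y9z

Derivation:
All 6 rotations (rotation i = S[i:]+S[:i]):
  rot[0] = y9z98$
  rot[1] = 9z98$y
  rot[2] = z98$y9
  rot[3] = 98$y9z
  rot[4] = 8$y9z9
  rot[5] = $y9z98
Sorted (with $ < everything):
  sorted[0] = $y9z98
  sorted[1] = 8$y9z9
  sorted[2] = 98$y9z
  sorted[3] = 9z98$y
  sorted[4] = y9z98$
  sorted[5] = z98$y9
sorted[2] = 98$y9z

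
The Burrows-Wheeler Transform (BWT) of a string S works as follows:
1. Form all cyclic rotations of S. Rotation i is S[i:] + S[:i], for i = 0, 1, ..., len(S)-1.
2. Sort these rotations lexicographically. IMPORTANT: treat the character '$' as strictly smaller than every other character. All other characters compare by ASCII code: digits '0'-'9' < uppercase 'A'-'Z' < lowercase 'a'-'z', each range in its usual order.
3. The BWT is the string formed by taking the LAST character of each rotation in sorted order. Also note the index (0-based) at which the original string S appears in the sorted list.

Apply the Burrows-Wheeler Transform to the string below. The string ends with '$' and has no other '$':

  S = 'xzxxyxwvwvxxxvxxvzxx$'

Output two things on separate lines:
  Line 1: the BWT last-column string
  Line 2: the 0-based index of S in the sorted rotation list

All 21 rotations (rotation i = S[i:]+S[:i]):
  rot[0] = xzxxyxwvwvxxxvxxvzxx$
  rot[1] = zxxyxwvwvxxxvxxvzxx$x
  rot[2] = xxyxwvwvxxxvxxvzxx$xz
  rot[3] = xyxwvwvxxxvxxvzxx$xzx
  rot[4] = yxwvwvxxxvxxvzxx$xzxx
  rot[5] = xwvwvxxxvxxvzxx$xzxxy
  rot[6] = wvwvxxxvxxvzxx$xzxxyx
  rot[7] = vwvxxxvxxvzxx$xzxxyxw
  rot[8] = wvxxxvxxvzxx$xzxxyxwv
  rot[9] = vxxxvxxvzxx$xzxxyxwvw
  rot[10] = xxxvxxvzxx$xzxxyxwvwv
  rot[11] = xxvxxvzxx$xzxxyxwvwvx
  rot[12] = xvxxvzxx$xzxxyxwvwvxx
  rot[13] = vxxvzxx$xzxxyxwvwvxxx
  rot[14] = xxvzxx$xzxxyxwvwvxxxv
  rot[15] = xvzxx$xzxxyxwvwvxxxvx
  rot[16] = vzxx$xzxxyxwvwvxxxvxx
  rot[17] = zxx$xzxxyxwvwvxxxvxxv
  rot[18] = xx$xzxxyxwvwvxxxvxxvz
  rot[19] = x$xzxxyxwvwvxxxvxxvzx
  rot[20] = $xzxxyxwvwvxxxvxxvzxx
Sorted (with $ < everything):
  sorted[0] = $xzxxyxwvwvxxxvxxvzxx  (last char: 'x')
  sorted[1] = vwvxxxvxxvzxx$xzxxyxw  (last char: 'w')
  sorted[2] = vxxvzxx$xzxxyxwvwvxxx  (last char: 'x')
  sorted[3] = vxxxvxxvzxx$xzxxyxwvw  (last char: 'w')
  sorted[4] = vzxx$xzxxyxwvwvxxxvxx  (last char: 'x')
  sorted[5] = wvwvxxxvxxvzxx$xzxxyx  (last char: 'x')
  sorted[6] = wvxxxvxxvzxx$xzxxyxwv  (last char: 'v')
  sorted[7] = x$xzxxyxwvwvxxxvxxvzx  (last char: 'x')
  sorted[8] = xvxxvzxx$xzxxyxwvwvxx  (last char: 'x')
  sorted[9] = xvzxx$xzxxyxwvwvxxxvx  (last char: 'x')
  sorted[10] = xwvwvxxxvxxvzxx$xzxxy  (last char: 'y')
  sorted[11] = xx$xzxxyxwvwvxxxvxxvz  (last char: 'z')
  sorted[12] = xxvxxvzxx$xzxxyxwvwvx  (last char: 'x')
  sorted[13] = xxvzxx$xzxxyxwvwvxxxv  (last char: 'v')
  sorted[14] = xxxvxxvzxx$xzxxyxwvwv  (last char: 'v')
  sorted[15] = xxyxwvwvxxxvxxvzxx$xz  (last char: 'z')
  sorted[16] = xyxwvwvxxxvxxvzxx$xzx  (last char: 'x')
  sorted[17] = xzxxyxwvwvxxxvxxvzxx$  (last char: '$')
  sorted[18] = yxwvwvxxxvxxvzxx$xzxx  (last char: 'x')
  sorted[19] = zxx$xzxxyxwvwvxxxvxxv  (last char: 'v')
  sorted[20] = zxxyxwvwvxxxvxxvzxx$x  (last char: 'x')
Last column: xwxwxxvxxxyzxvvzx$xvx
Original string S is at sorted index 17

Answer: xwxwxxvxxxyzxvvzx$xvx
17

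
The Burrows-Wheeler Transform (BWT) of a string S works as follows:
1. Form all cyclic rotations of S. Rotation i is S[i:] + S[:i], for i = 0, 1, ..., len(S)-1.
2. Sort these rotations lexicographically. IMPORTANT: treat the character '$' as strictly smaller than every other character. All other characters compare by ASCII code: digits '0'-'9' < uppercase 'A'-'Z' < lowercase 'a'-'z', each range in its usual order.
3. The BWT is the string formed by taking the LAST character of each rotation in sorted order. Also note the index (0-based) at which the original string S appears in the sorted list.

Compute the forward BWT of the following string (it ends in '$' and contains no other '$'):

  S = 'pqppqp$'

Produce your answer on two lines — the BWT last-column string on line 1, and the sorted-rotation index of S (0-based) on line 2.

All 7 rotations (rotation i = S[i:]+S[:i]):
  rot[0] = pqppqp$
  rot[1] = qppqp$p
  rot[2] = ppqp$pq
  rot[3] = pqp$pqp
  rot[4] = qp$pqpp
  rot[5] = p$pqppq
  rot[6] = $pqppqp
Sorted (with $ < everything):
  sorted[0] = $pqppqp  (last char: 'p')
  sorted[1] = p$pqppq  (last char: 'q')
  sorted[2] = ppqp$pq  (last char: 'q')
  sorted[3] = pqp$pqp  (last char: 'p')
  sorted[4] = pqppqp$  (last char: '$')
  sorted[5] = qp$pqpp  (last char: 'p')
  sorted[6] = qppqp$p  (last char: 'p')
Last column: pqqp$pp
Original string S is at sorted index 4

Answer: pqqp$pp
4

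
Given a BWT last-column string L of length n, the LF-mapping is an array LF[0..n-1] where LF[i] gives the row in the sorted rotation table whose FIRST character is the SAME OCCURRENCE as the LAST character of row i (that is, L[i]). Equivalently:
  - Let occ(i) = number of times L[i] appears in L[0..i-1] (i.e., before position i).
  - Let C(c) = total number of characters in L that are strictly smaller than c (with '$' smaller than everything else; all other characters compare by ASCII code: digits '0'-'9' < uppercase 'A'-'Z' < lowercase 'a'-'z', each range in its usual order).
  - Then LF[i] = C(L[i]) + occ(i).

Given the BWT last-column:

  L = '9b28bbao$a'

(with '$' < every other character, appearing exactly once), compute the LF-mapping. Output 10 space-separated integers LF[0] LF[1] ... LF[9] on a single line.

Answer: 3 6 1 2 7 8 4 9 0 5

Derivation:
Char counts: '$':1, '2':1, '8':1, '9':1, 'a':2, 'b':3, 'o':1
C (first-col start): C('$')=0, C('2')=1, C('8')=2, C('9')=3, C('a')=4, C('b')=6, C('o')=9
L[0]='9': occ=0, LF[0]=C('9')+0=3+0=3
L[1]='b': occ=0, LF[1]=C('b')+0=6+0=6
L[2]='2': occ=0, LF[2]=C('2')+0=1+0=1
L[3]='8': occ=0, LF[3]=C('8')+0=2+0=2
L[4]='b': occ=1, LF[4]=C('b')+1=6+1=7
L[5]='b': occ=2, LF[5]=C('b')+2=6+2=8
L[6]='a': occ=0, LF[6]=C('a')+0=4+0=4
L[7]='o': occ=0, LF[7]=C('o')+0=9+0=9
L[8]='$': occ=0, LF[8]=C('$')+0=0+0=0
L[9]='a': occ=1, LF[9]=C('a')+1=4+1=5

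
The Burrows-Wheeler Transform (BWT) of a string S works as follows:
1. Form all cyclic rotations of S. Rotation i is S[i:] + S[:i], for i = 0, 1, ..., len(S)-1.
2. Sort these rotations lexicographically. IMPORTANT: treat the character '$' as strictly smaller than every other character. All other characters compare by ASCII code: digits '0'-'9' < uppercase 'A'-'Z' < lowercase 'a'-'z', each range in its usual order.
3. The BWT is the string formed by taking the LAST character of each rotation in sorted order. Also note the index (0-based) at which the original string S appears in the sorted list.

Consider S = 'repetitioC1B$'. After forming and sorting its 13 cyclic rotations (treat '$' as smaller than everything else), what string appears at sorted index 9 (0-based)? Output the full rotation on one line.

All 13 rotations (rotation i = S[i:]+S[:i]):
  rot[0] = repetitioC1B$
  rot[1] = epetitioC1B$r
  rot[2] = petitioC1B$re
  rot[3] = etitioC1B$rep
  rot[4] = titioC1B$repe
  rot[5] = itioC1B$repet
  rot[6] = tioC1B$repeti
  rot[7] = ioC1B$repetit
  rot[8] = oC1B$repetiti
  rot[9] = C1B$repetitio
  rot[10] = 1B$repetitioC
  rot[11] = B$repetitioC1
  rot[12] = $repetitioC1B
Sorted (with $ < everything):
  sorted[0] = $repetitioC1B
  sorted[1] = 1B$repetitioC
  sorted[2] = B$repetitioC1
  sorted[3] = C1B$repetitio
  sorted[4] = epetitioC1B$r
  sorted[5] = etitioC1B$rep
  sorted[6] = ioC1B$repetit
  sorted[7] = itioC1B$repet
  sorted[8] = oC1B$repetiti
  sorted[9] = petitioC1B$re
  sorted[10] = repetitioC1B$
  sorted[11] = tioC1B$repeti
  sorted[12] = titioC1B$repe
sorted[9] = petitioC1B$re

Answer: petitioC1B$re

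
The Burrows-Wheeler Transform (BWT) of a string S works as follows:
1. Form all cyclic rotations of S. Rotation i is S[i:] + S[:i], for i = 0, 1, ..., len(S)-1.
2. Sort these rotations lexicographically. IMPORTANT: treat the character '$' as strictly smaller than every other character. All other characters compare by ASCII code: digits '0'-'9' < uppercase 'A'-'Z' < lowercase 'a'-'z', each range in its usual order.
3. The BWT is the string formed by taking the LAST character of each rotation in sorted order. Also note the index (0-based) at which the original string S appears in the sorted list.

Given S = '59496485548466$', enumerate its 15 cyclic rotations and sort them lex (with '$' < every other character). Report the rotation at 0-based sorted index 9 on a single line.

Answer: 6485548466$5949

Derivation:
All 15 rotations (rotation i = S[i:]+S[:i]):
  rot[0] = 59496485548466$
  rot[1] = 9496485548466$5
  rot[2] = 496485548466$59
  rot[3] = 96485548466$594
  rot[4] = 6485548466$5949
  rot[5] = 485548466$59496
  rot[6] = 85548466$594964
  rot[7] = 5548466$5949648
  rot[8] = 548466$59496485
  rot[9] = 48466$594964855
  rot[10] = 8466$5949648554
  rot[11] = 466$59496485548
  rot[12] = 66$594964855484
  rot[13] = 6$5949648554846
  rot[14] = $59496485548466
Sorted (with $ < everything):
  sorted[0] = $59496485548466
  sorted[1] = 466$59496485548
  sorted[2] = 48466$594964855
  sorted[3] = 485548466$59496
  sorted[4] = 496485548466$59
  sorted[5] = 548466$59496485
  sorted[6] = 5548466$5949648
  sorted[7] = 59496485548466$
  sorted[8] = 6$5949648554846
  sorted[9] = 6485548466$5949
  sorted[10] = 66$594964855484
  sorted[11] = 8466$5949648554
  sorted[12] = 85548466$594964
  sorted[13] = 9496485548466$5
  sorted[14] = 96485548466$594
sorted[9] = 6485548466$5949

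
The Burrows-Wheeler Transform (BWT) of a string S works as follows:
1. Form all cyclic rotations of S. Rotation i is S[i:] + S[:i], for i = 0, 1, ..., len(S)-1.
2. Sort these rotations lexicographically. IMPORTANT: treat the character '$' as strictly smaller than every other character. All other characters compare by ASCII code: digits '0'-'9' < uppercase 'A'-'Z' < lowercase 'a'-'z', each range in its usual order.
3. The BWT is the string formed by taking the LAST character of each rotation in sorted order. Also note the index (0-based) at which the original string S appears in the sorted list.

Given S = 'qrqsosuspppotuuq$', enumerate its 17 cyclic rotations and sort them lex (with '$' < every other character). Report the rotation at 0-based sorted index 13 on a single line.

Answer: tuuq$qrqsosuspppo

Derivation:
All 17 rotations (rotation i = S[i:]+S[:i]):
  rot[0] = qrqsosuspppotuuq$
  rot[1] = rqsosuspppotuuq$q
  rot[2] = qsosuspppotuuq$qr
  rot[3] = sosuspppotuuq$qrq
  rot[4] = osuspppotuuq$qrqs
  rot[5] = suspppotuuq$qrqso
  rot[6] = uspppotuuq$qrqsos
  rot[7] = spppotuuq$qrqsosu
  rot[8] = pppotuuq$qrqsosus
  rot[9] = ppotuuq$qrqsosusp
  rot[10] = potuuq$qrqsosuspp
  rot[11] = otuuq$qrqsosusppp
  rot[12] = tuuq$qrqsosuspppo
  rot[13] = uuq$qrqsosuspppot
  rot[14] = uq$qrqsosuspppotu
  rot[15] = q$qrqsosuspppotuu
  rot[16] = $qrqsosuspppotuuq
Sorted (with $ < everything):
  sorted[0] = $qrqsosuspppotuuq
  sorted[1] = osuspppotuuq$qrqs
  sorted[2] = otuuq$qrqsosusppp
  sorted[3] = potuuq$qrqsosuspp
  sorted[4] = ppotuuq$qrqsosusp
  sorted[5] = pppotuuq$qrqsosus
  sorted[6] = q$qrqsosuspppotuu
  sorted[7] = qrqsosuspppotuuq$
  sorted[8] = qsosuspppotuuq$qr
  sorted[9] = rqsosuspppotuuq$q
  sorted[10] = sosuspppotuuq$qrq
  sorted[11] = spppotuuq$qrqsosu
  sorted[12] = suspppotuuq$qrqso
  sorted[13] = tuuq$qrqsosuspppo
  sorted[14] = uq$qrqsosuspppotu
  sorted[15] = uspppotuuq$qrqsos
  sorted[16] = uuq$qrqsosuspppot
sorted[13] = tuuq$qrqsosuspppo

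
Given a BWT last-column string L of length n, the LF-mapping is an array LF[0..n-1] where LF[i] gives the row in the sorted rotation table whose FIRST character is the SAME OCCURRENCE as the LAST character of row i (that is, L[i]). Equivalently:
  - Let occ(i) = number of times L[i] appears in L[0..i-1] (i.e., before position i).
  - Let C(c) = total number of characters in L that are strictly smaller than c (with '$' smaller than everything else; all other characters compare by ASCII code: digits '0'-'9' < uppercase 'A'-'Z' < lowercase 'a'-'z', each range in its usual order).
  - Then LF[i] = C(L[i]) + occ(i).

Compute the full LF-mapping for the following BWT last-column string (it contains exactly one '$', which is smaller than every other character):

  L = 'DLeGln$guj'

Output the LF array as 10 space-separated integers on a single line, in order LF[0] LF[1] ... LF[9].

Answer: 1 3 4 2 7 8 0 5 9 6

Derivation:
Char counts: '$':1, 'D':1, 'G':1, 'L':1, 'e':1, 'g':1, 'j':1, 'l':1, 'n':1, 'u':1
C (first-col start): C('$')=0, C('D')=1, C('G')=2, C('L')=3, C('e')=4, C('g')=5, C('j')=6, C('l')=7, C('n')=8, C('u')=9
L[0]='D': occ=0, LF[0]=C('D')+0=1+0=1
L[1]='L': occ=0, LF[1]=C('L')+0=3+0=3
L[2]='e': occ=0, LF[2]=C('e')+0=4+0=4
L[3]='G': occ=0, LF[3]=C('G')+0=2+0=2
L[4]='l': occ=0, LF[4]=C('l')+0=7+0=7
L[5]='n': occ=0, LF[5]=C('n')+0=8+0=8
L[6]='$': occ=0, LF[6]=C('$')+0=0+0=0
L[7]='g': occ=0, LF[7]=C('g')+0=5+0=5
L[8]='u': occ=0, LF[8]=C('u')+0=9+0=9
L[9]='j': occ=0, LF[9]=C('j')+0=6+0=6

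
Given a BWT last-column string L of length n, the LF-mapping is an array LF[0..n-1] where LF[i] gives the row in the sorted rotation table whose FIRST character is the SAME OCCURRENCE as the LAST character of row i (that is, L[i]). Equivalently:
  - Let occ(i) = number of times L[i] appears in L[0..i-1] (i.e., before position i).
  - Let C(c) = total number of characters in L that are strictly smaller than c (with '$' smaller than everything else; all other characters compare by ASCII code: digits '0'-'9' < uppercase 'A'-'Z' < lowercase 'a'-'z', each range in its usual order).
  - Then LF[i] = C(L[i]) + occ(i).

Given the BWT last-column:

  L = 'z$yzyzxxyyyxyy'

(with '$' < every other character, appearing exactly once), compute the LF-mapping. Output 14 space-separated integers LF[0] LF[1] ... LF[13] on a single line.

Answer: 11 0 4 12 5 13 1 2 6 7 8 3 9 10

Derivation:
Char counts: '$':1, 'x':3, 'y':7, 'z':3
C (first-col start): C('$')=0, C('x')=1, C('y')=4, C('z')=11
L[0]='z': occ=0, LF[0]=C('z')+0=11+0=11
L[1]='$': occ=0, LF[1]=C('$')+0=0+0=0
L[2]='y': occ=0, LF[2]=C('y')+0=4+0=4
L[3]='z': occ=1, LF[3]=C('z')+1=11+1=12
L[4]='y': occ=1, LF[4]=C('y')+1=4+1=5
L[5]='z': occ=2, LF[5]=C('z')+2=11+2=13
L[6]='x': occ=0, LF[6]=C('x')+0=1+0=1
L[7]='x': occ=1, LF[7]=C('x')+1=1+1=2
L[8]='y': occ=2, LF[8]=C('y')+2=4+2=6
L[9]='y': occ=3, LF[9]=C('y')+3=4+3=7
L[10]='y': occ=4, LF[10]=C('y')+4=4+4=8
L[11]='x': occ=2, LF[11]=C('x')+2=1+2=3
L[12]='y': occ=5, LF[12]=C('y')+5=4+5=9
L[13]='y': occ=6, LF[13]=C('y')+6=4+6=10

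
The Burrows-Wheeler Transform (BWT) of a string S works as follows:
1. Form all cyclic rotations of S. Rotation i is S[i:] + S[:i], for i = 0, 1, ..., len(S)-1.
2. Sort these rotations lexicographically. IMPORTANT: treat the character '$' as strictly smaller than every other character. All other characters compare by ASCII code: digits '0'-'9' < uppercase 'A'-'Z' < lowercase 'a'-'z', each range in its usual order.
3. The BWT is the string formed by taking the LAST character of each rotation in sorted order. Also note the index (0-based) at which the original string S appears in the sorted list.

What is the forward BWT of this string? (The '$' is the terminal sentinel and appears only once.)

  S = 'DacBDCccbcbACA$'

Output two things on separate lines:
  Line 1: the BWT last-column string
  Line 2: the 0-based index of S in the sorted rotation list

Answer: ACbcADB$DccabcC
7

Derivation:
All 15 rotations (rotation i = S[i:]+S[:i]):
  rot[0] = DacBDCccbcbACA$
  rot[1] = acBDCccbcbACA$D
  rot[2] = cBDCccbcbACA$Da
  rot[3] = BDCccbcbACA$Dac
  rot[4] = DCccbcbACA$DacB
  rot[5] = CccbcbACA$DacBD
  rot[6] = ccbcbACA$DacBDC
  rot[7] = cbcbACA$DacBDCc
  rot[8] = bcbACA$DacBDCcc
  rot[9] = cbACA$DacBDCccb
  rot[10] = bACA$DacBDCccbc
  rot[11] = ACA$DacBDCccbcb
  rot[12] = CA$DacBDCccbcbA
  rot[13] = A$DacBDCccbcbAC
  rot[14] = $DacBDCccbcbACA
Sorted (with $ < everything):
  sorted[0] = $DacBDCccbcbACA  (last char: 'A')
  sorted[1] = A$DacBDCccbcbAC  (last char: 'C')
  sorted[2] = ACA$DacBDCccbcb  (last char: 'b')
  sorted[3] = BDCccbcbACA$Dac  (last char: 'c')
  sorted[4] = CA$DacBDCccbcbA  (last char: 'A')
  sorted[5] = CccbcbACA$DacBD  (last char: 'D')
  sorted[6] = DCccbcbACA$DacB  (last char: 'B')
  sorted[7] = DacBDCccbcbACA$  (last char: '$')
  sorted[8] = acBDCccbcbACA$D  (last char: 'D')
  sorted[9] = bACA$DacBDCccbc  (last char: 'c')
  sorted[10] = bcbACA$DacBDCcc  (last char: 'c')
  sorted[11] = cBDCccbcbACA$Da  (last char: 'a')
  sorted[12] = cbACA$DacBDCccb  (last char: 'b')
  sorted[13] = cbcbACA$DacBDCc  (last char: 'c')
  sorted[14] = ccbcbACA$DacBDC  (last char: 'C')
Last column: ACbcADB$DccabcC
Original string S is at sorted index 7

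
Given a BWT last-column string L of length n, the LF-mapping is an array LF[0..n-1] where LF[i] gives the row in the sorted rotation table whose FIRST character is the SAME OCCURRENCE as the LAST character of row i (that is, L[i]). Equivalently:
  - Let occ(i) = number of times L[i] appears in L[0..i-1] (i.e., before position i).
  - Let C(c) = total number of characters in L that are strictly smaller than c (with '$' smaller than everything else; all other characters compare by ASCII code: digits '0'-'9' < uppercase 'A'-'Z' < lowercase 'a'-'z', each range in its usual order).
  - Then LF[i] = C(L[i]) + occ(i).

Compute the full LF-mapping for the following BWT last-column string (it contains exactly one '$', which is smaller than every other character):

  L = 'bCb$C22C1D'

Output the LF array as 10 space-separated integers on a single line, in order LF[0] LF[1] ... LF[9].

Char counts: '$':1, '1':1, '2':2, 'C':3, 'D':1, 'b':2
C (first-col start): C('$')=0, C('1')=1, C('2')=2, C('C')=4, C('D')=7, C('b')=8
L[0]='b': occ=0, LF[0]=C('b')+0=8+0=8
L[1]='C': occ=0, LF[1]=C('C')+0=4+0=4
L[2]='b': occ=1, LF[2]=C('b')+1=8+1=9
L[3]='$': occ=0, LF[3]=C('$')+0=0+0=0
L[4]='C': occ=1, LF[4]=C('C')+1=4+1=5
L[5]='2': occ=0, LF[5]=C('2')+0=2+0=2
L[6]='2': occ=1, LF[6]=C('2')+1=2+1=3
L[7]='C': occ=2, LF[7]=C('C')+2=4+2=6
L[8]='1': occ=0, LF[8]=C('1')+0=1+0=1
L[9]='D': occ=0, LF[9]=C('D')+0=7+0=7

Answer: 8 4 9 0 5 2 3 6 1 7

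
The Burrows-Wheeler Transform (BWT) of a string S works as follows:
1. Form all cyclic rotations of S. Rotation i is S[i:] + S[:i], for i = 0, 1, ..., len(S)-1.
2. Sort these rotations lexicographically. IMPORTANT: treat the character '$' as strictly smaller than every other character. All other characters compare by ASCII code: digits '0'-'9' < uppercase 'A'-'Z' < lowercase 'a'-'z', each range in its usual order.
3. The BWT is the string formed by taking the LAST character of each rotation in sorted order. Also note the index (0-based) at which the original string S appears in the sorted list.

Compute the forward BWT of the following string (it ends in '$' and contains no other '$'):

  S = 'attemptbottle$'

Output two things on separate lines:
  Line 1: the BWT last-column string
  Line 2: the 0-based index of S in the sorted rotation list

Answer: e$tlttebmpttao
1

Derivation:
All 14 rotations (rotation i = S[i:]+S[:i]):
  rot[0] = attemptbottle$
  rot[1] = ttemptbottle$a
  rot[2] = temptbottle$at
  rot[3] = emptbottle$att
  rot[4] = mptbottle$atte
  rot[5] = ptbottle$attem
  rot[6] = tbottle$attemp
  rot[7] = bottle$attempt
  rot[8] = ottle$attemptb
  rot[9] = ttle$attemptbo
  rot[10] = tle$attemptbot
  rot[11] = le$attemptbott
  rot[12] = e$attemptbottl
  rot[13] = $attemptbottle
Sorted (with $ < everything):
  sorted[0] = $attemptbottle  (last char: 'e')
  sorted[1] = attemptbottle$  (last char: '$')
  sorted[2] = bottle$attempt  (last char: 't')
  sorted[3] = e$attemptbottl  (last char: 'l')
  sorted[4] = emptbottle$att  (last char: 't')
  sorted[5] = le$attemptbott  (last char: 't')
  sorted[6] = mptbottle$atte  (last char: 'e')
  sorted[7] = ottle$attemptb  (last char: 'b')
  sorted[8] = ptbottle$attem  (last char: 'm')
  sorted[9] = tbottle$attemp  (last char: 'p')
  sorted[10] = temptbottle$at  (last char: 't')
  sorted[11] = tle$attemptbot  (last char: 't')
  sorted[12] = ttemptbottle$a  (last char: 'a')
  sorted[13] = ttle$attemptbo  (last char: 'o')
Last column: e$tlttebmpttao
Original string S is at sorted index 1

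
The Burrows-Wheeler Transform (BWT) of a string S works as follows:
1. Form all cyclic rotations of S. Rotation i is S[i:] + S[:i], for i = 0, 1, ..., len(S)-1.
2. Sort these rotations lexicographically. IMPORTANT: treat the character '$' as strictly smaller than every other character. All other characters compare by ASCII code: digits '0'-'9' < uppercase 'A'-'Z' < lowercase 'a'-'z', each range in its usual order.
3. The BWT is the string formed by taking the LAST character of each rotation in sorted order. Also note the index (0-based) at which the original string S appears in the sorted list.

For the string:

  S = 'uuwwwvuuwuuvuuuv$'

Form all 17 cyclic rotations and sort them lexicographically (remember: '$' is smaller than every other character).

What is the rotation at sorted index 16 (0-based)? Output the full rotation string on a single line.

All 17 rotations (rotation i = S[i:]+S[:i]):
  rot[0] = uuwwwvuuwuuvuuuv$
  rot[1] = uwwwvuuwuuvuuuv$u
  rot[2] = wwwvuuwuuvuuuv$uu
  rot[3] = wwvuuwuuvuuuv$uuw
  rot[4] = wvuuwuuvuuuv$uuww
  rot[5] = vuuwuuvuuuv$uuwww
  rot[6] = uuwuuvuuuv$uuwwwv
  rot[7] = uwuuvuuuv$uuwwwvu
  rot[8] = wuuvuuuv$uuwwwvuu
  rot[9] = uuvuuuv$uuwwwvuuw
  rot[10] = uvuuuv$uuwwwvuuwu
  rot[11] = vuuuv$uuwwwvuuwuu
  rot[12] = uuuv$uuwwwvuuwuuv
  rot[13] = uuv$uuwwwvuuwuuvu
  rot[14] = uv$uuwwwvuuwuuvuu
  rot[15] = v$uuwwwvuuwuuvuuu
  rot[16] = $uuwwwvuuwuuvuuuv
Sorted (with $ < everything):
  sorted[0] = $uuwwwvuuwuuvuuuv
  sorted[1] = uuuv$uuwwwvuuwuuv
  sorted[2] = uuv$uuwwwvuuwuuvu
  sorted[3] = uuvuuuv$uuwwwvuuw
  sorted[4] = uuwuuvuuuv$uuwwwv
  sorted[5] = uuwwwvuuwuuvuuuv$
  sorted[6] = uv$uuwwwvuuwuuvuu
  sorted[7] = uvuuuv$uuwwwvuuwu
  sorted[8] = uwuuvuuuv$uuwwwvu
  sorted[9] = uwwwvuuwuuvuuuv$u
  sorted[10] = v$uuwwwvuuwuuvuuu
  sorted[11] = vuuuv$uuwwwvuuwuu
  sorted[12] = vuuwuuvuuuv$uuwww
  sorted[13] = wuuvuuuv$uuwwwvuu
  sorted[14] = wvuuwuuvuuuv$uuww
  sorted[15] = wwvuuwuuvuuuv$uuw
  sorted[16] = wwwvuuwuuvuuuv$uu
sorted[16] = wwwvuuwuuvuuuv$uu

Answer: wwwvuuwuuvuuuv$uu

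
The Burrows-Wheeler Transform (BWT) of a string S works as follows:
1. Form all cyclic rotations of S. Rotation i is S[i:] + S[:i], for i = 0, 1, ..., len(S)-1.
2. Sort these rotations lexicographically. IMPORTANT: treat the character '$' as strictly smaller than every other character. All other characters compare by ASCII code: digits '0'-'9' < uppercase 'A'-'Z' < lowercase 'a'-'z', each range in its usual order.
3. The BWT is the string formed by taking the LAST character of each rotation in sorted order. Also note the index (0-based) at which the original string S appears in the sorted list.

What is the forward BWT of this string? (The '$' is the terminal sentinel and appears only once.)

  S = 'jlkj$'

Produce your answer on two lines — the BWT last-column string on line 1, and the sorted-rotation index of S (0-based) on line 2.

All 5 rotations (rotation i = S[i:]+S[:i]):
  rot[0] = jlkj$
  rot[1] = lkj$j
  rot[2] = kj$jl
  rot[3] = j$jlk
  rot[4] = $jlkj
Sorted (with $ < everything):
  sorted[0] = $jlkj  (last char: 'j')
  sorted[1] = j$jlk  (last char: 'k')
  sorted[2] = jlkj$  (last char: '$')
  sorted[3] = kj$jl  (last char: 'l')
  sorted[4] = lkj$j  (last char: 'j')
Last column: jk$lj
Original string S is at sorted index 2

Answer: jk$lj
2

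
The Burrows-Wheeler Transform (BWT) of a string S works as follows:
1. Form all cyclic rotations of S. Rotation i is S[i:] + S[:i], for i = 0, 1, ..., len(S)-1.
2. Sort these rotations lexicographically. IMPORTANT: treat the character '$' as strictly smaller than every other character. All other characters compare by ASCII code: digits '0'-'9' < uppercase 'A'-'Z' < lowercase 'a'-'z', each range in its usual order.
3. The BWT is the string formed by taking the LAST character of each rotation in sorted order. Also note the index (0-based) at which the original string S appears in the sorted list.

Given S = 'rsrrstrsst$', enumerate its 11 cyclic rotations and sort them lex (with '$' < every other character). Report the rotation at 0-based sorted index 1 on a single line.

All 11 rotations (rotation i = S[i:]+S[:i]):
  rot[0] = rsrrstrsst$
  rot[1] = srrstrsst$r
  rot[2] = rrstrsst$rs
  rot[3] = rstrsst$rsr
  rot[4] = strsst$rsrr
  rot[5] = trsst$rsrrs
  rot[6] = rsst$rsrrst
  rot[7] = sst$rsrrstr
  rot[8] = st$rsrrstrs
  rot[9] = t$rsrrstrss
  rot[10] = $rsrrstrsst
Sorted (with $ < everything):
  sorted[0] = $rsrrstrsst
  sorted[1] = rrstrsst$rs
  sorted[2] = rsrrstrsst$
  sorted[3] = rsst$rsrrst
  sorted[4] = rstrsst$rsr
  sorted[5] = srrstrsst$r
  sorted[6] = sst$rsrrstr
  sorted[7] = st$rsrrstrs
  sorted[8] = strsst$rsrr
  sorted[9] = t$rsrrstrss
  sorted[10] = trsst$rsrrs
sorted[1] = rrstrsst$rs

Answer: rrstrsst$rs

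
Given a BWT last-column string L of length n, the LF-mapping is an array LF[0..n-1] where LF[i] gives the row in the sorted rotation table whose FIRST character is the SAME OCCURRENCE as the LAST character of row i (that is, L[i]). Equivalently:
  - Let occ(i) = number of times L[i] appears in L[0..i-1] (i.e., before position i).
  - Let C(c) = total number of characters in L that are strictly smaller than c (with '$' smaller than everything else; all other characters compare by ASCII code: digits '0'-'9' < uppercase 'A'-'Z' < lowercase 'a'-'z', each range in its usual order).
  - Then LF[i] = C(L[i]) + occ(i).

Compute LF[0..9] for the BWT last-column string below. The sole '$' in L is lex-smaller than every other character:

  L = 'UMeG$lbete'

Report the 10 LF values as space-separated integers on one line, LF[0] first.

Answer: 3 2 5 1 0 8 4 6 9 7

Derivation:
Char counts: '$':1, 'G':1, 'M':1, 'U':1, 'b':1, 'e':3, 'l':1, 't':1
C (first-col start): C('$')=0, C('G')=1, C('M')=2, C('U')=3, C('b')=4, C('e')=5, C('l')=8, C('t')=9
L[0]='U': occ=0, LF[0]=C('U')+0=3+0=3
L[1]='M': occ=0, LF[1]=C('M')+0=2+0=2
L[2]='e': occ=0, LF[2]=C('e')+0=5+0=5
L[3]='G': occ=0, LF[3]=C('G')+0=1+0=1
L[4]='$': occ=0, LF[4]=C('$')+0=0+0=0
L[5]='l': occ=0, LF[5]=C('l')+0=8+0=8
L[6]='b': occ=0, LF[6]=C('b')+0=4+0=4
L[7]='e': occ=1, LF[7]=C('e')+1=5+1=6
L[8]='t': occ=0, LF[8]=C('t')+0=9+0=9
L[9]='e': occ=2, LF[9]=C('e')+2=5+2=7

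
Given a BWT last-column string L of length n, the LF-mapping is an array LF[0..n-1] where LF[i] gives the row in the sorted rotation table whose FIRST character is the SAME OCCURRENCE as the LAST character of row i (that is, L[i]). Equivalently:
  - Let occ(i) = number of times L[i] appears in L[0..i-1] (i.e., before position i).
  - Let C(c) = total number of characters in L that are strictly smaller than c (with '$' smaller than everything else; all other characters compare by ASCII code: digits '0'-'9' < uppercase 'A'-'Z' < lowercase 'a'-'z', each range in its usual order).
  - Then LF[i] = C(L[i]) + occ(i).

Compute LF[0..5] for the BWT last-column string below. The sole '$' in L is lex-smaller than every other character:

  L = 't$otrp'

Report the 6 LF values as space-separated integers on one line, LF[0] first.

Answer: 4 0 1 5 3 2

Derivation:
Char counts: '$':1, 'o':1, 'p':1, 'r':1, 't':2
C (first-col start): C('$')=0, C('o')=1, C('p')=2, C('r')=3, C('t')=4
L[0]='t': occ=0, LF[0]=C('t')+0=4+0=4
L[1]='$': occ=0, LF[1]=C('$')+0=0+0=0
L[2]='o': occ=0, LF[2]=C('o')+0=1+0=1
L[3]='t': occ=1, LF[3]=C('t')+1=4+1=5
L[4]='r': occ=0, LF[4]=C('r')+0=3+0=3
L[5]='p': occ=0, LF[5]=C('p')+0=2+0=2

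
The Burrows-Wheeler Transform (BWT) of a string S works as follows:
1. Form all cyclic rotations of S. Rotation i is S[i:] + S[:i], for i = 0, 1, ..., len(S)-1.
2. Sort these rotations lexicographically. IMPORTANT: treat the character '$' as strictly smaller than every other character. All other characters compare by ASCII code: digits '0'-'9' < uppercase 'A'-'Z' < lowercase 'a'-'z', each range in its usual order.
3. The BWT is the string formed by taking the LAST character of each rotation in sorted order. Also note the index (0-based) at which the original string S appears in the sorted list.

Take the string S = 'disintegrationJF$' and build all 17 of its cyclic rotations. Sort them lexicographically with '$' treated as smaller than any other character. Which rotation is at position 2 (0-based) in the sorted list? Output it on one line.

All 17 rotations (rotation i = S[i:]+S[:i]):
  rot[0] = disintegrationJF$
  rot[1] = isintegrationJF$d
  rot[2] = sintegrationJF$di
  rot[3] = integrationJF$dis
  rot[4] = ntegrationJF$disi
  rot[5] = tegrationJF$disin
  rot[6] = egrationJF$disint
  rot[7] = grationJF$disinte
  rot[8] = rationJF$disinteg
  rot[9] = ationJF$disintegr
  rot[10] = tionJF$disintegra
  rot[11] = ionJF$disintegrat
  rot[12] = onJF$disintegrati
  rot[13] = nJF$disintegratio
  rot[14] = JF$disintegration
  rot[15] = F$disintegrationJ
  rot[16] = $disintegrationJF
Sorted (with $ < everything):
  sorted[0] = $disintegrationJF
  sorted[1] = F$disintegrationJ
  sorted[2] = JF$disintegration
  sorted[3] = ationJF$disintegr
  sorted[4] = disintegrationJF$
  sorted[5] = egrationJF$disint
  sorted[6] = grationJF$disinte
  sorted[7] = integrationJF$dis
  sorted[8] = ionJF$disintegrat
  sorted[9] = isintegrationJF$d
  sorted[10] = nJF$disintegratio
  sorted[11] = ntegrationJF$disi
  sorted[12] = onJF$disintegrati
  sorted[13] = rationJF$disinteg
  sorted[14] = sintegrationJF$di
  sorted[15] = tegrationJF$disin
  sorted[16] = tionJF$disintegra
sorted[2] = JF$disintegration

Answer: JF$disintegration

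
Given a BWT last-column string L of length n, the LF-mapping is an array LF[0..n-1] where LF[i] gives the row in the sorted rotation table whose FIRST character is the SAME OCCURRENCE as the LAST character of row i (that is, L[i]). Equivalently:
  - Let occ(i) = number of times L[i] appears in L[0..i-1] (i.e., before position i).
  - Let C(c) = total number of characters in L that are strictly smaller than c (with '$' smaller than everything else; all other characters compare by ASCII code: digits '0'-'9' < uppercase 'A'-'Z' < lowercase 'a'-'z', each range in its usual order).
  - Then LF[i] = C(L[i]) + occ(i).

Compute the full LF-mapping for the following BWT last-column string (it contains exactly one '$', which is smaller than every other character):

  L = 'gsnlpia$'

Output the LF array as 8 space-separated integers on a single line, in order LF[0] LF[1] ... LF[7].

Answer: 2 7 5 4 6 3 1 0

Derivation:
Char counts: '$':1, 'a':1, 'g':1, 'i':1, 'l':1, 'n':1, 'p':1, 's':1
C (first-col start): C('$')=0, C('a')=1, C('g')=2, C('i')=3, C('l')=4, C('n')=5, C('p')=6, C('s')=7
L[0]='g': occ=0, LF[0]=C('g')+0=2+0=2
L[1]='s': occ=0, LF[1]=C('s')+0=7+0=7
L[2]='n': occ=0, LF[2]=C('n')+0=5+0=5
L[3]='l': occ=0, LF[3]=C('l')+0=4+0=4
L[4]='p': occ=0, LF[4]=C('p')+0=6+0=6
L[5]='i': occ=0, LF[5]=C('i')+0=3+0=3
L[6]='a': occ=0, LF[6]=C('a')+0=1+0=1
L[7]='$': occ=0, LF[7]=C('$')+0=0+0=0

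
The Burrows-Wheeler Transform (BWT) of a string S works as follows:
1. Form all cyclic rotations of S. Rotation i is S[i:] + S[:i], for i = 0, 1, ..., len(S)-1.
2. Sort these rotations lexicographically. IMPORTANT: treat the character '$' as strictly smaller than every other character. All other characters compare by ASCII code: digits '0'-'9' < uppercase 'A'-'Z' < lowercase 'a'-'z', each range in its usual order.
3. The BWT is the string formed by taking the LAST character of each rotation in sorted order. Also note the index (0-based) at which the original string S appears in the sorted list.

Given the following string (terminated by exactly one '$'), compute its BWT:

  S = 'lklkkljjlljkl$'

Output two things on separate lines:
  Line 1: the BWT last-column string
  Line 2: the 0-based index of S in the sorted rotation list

Answer: llljljklkklk$j
12

Derivation:
All 14 rotations (rotation i = S[i:]+S[:i]):
  rot[0] = lklkkljjlljkl$
  rot[1] = klkkljjlljkl$l
  rot[2] = lkkljjlljkl$lk
  rot[3] = kkljjlljkl$lkl
  rot[4] = kljjlljkl$lklk
  rot[5] = ljjlljkl$lklkk
  rot[6] = jjlljkl$lklkkl
  rot[7] = jlljkl$lklkklj
  rot[8] = lljkl$lklkkljj
  rot[9] = ljkl$lklkkljjl
  rot[10] = jkl$lklkkljjll
  rot[11] = kl$lklkkljjllj
  rot[12] = l$lklkkljjlljk
  rot[13] = $lklkkljjlljkl
Sorted (with $ < everything):
  sorted[0] = $lklkkljjlljkl  (last char: 'l')
  sorted[1] = jjlljkl$lklkkl  (last char: 'l')
  sorted[2] = jkl$lklkkljjll  (last char: 'l')
  sorted[3] = jlljkl$lklkklj  (last char: 'j')
  sorted[4] = kkljjlljkl$lkl  (last char: 'l')
  sorted[5] = kl$lklkkljjllj  (last char: 'j')
  sorted[6] = kljjlljkl$lklk  (last char: 'k')
  sorted[7] = klkkljjlljkl$l  (last char: 'l')
  sorted[8] = l$lklkkljjlljk  (last char: 'k')
  sorted[9] = ljjlljkl$lklkk  (last char: 'k')
  sorted[10] = ljkl$lklkkljjl  (last char: 'l')
  sorted[11] = lkkljjlljkl$lk  (last char: 'k')
  sorted[12] = lklkkljjlljkl$  (last char: '$')
  sorted[13] = lljkl$lklkkljj  (last char: 'j')
Last column: llljljklkklk$j
Original string S is at sorted index 12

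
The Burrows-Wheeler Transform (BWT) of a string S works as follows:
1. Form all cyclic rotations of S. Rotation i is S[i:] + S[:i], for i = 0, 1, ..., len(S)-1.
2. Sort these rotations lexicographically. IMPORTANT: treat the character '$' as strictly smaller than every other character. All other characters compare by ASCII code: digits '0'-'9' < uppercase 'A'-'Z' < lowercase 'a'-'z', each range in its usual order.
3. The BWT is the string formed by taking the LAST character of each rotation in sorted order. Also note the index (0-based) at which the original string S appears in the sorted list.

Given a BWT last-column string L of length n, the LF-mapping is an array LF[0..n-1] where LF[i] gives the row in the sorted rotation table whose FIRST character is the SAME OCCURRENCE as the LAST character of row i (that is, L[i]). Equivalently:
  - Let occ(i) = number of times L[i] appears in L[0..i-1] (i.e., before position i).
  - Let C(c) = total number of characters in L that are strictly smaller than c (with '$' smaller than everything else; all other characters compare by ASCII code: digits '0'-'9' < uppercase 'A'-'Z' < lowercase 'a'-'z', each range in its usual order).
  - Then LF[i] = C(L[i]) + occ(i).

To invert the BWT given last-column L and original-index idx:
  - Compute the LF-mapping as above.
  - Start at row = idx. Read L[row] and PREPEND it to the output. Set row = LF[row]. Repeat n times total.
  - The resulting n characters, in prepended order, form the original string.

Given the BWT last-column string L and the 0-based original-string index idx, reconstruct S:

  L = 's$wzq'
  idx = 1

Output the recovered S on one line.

LF mapping: 2 0 3 4 1
Walk LF starting at row 1, prepending L[row]:
  step 1: row=1, L[1]='$', prepend. Next row=LF[1]=0
  step 2: row=0, L[0]='s', prepend. Next row=LF[0]=2
  step 3: row=2, L[2]='w', prepend. Next row=LF[2]=3
  step 4: row=3, L[3]='z', prepend. Next row=LF[3]=4
  step 5: row=4, L[4]='q', prepend. Next row=LF[4]=1
Reversed output: qzws$

Answer: qzws$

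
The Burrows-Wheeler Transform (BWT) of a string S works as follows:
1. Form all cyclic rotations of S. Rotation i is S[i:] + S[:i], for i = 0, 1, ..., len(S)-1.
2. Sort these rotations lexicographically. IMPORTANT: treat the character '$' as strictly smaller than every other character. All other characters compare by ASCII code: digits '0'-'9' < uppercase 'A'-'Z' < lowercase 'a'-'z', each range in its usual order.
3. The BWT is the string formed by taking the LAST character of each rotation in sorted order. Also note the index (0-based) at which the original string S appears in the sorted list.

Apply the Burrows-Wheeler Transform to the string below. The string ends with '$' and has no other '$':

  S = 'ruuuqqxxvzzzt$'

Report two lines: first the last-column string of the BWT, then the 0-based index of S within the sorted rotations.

All 14 rotations (rotation i = S[i:]+S[:i]):
  rot[0] = ruuuqqxxvzzzt$
  rot[1] = uuuqqxxvzzzt$r
  rot[2] = uuqqxxvzzzt$ru
  rot[3] = uqqxxvzzzt$ruu
  rot[4] = qqxxvzzzt$ruuu
  rot[5] = qxxvzzzt$ruuuq
  rot[6] = xxvzzzt$ruuuqq
  rot[7] = xvzzzt$ruuuqqx
  rot[8] = vzzzt$ruuuqqxx
  rot[9] = zzzt$ruuuqqxxv
  rot[10] = zzt$ruuuqqxxvz
  rot[11] = zt$ruuuqqxxvzz
  rot[12] = t$ruuuqqxxvzzz
  rot[13] = $ruuuqqxxvzzzt
Sorted (with $ < everything):
  sorted[0] = $ruuuqqxxvzzzt  (last char: 't')
  sorted[1] = qqxxvzzzt$ruuu  (last char: 'u')
  sorted[2] = qxxvzzzt$ruuuq  (last char: 'q')
  sorted[3] = ruuuqqxxvzzzt$  (last char: '$')
  sorted[4] = t$ruuuqqxxvzzz  (last char: 'z')
  sorted[5] = uqqxxvzzzt$ruu  (last char: 'u')
  sorted[6] = uuqqxxvzzzt$ru  (last char: 'u')
  sorted[7] = uuuqqxxvzzzt$r  (last char: 'r')
  sorted[8] = vzzzt$ruuuqqxx  (last char: 'x')
  sorted[9] = xvzzzt$ruuuqqx  (last char: 'x')
  sorted[10] = xxvzzzt$ruuuqq  (last char: 'q')
  sorted[11] = zt$ruuuqqxxvzz  (last char: 'z')
  sorted[12] = zzt$ruuuqqxxvz  (last char: 'z')
  sorted[13] = zzzt$ruuuqqxxv  (last char: 'v')
Last column: tuq$zuurxxqzzv
Original string S is at sorted index 3

Answer: tuq$zuurxxqzzv
3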